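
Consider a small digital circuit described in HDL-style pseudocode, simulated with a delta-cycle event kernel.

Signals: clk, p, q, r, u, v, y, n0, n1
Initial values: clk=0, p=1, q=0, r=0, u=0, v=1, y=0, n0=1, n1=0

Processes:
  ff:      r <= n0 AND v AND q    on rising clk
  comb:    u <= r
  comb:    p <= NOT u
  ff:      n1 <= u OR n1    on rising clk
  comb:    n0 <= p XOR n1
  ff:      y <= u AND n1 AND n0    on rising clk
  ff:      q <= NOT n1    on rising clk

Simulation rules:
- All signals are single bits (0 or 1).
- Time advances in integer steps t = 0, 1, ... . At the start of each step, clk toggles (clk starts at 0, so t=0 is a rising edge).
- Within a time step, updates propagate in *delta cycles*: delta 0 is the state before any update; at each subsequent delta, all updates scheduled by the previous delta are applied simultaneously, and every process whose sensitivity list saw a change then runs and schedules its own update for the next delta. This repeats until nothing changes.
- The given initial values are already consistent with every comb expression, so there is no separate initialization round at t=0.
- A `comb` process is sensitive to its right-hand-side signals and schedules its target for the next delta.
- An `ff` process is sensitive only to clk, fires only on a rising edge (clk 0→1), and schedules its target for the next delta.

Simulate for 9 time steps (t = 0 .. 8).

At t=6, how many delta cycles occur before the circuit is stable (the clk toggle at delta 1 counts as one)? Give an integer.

t=0 Δ0: p=1 v=1 r=0 n0=1 u=0 clk=0 n1=0 q=0 y=0
  Δ1: clk:0→1
  Δ2: q:0→1
  (2Δ to stable)
t=1 Δ0: p=1 v=1 r=0 n0=1 u=0 clk=1 n1=0 q=1 y=0
  Δ1: clk:1→0
  (1Δ to stable)
t=2 Δ0: p=1 v=1 r=0 n0=1 u=0 clk=0 n1=0 q=1 y=0
  Δ1: clk:0→1
  Δ2: r:0→1
  Δ3: u:0→1
  Δ4: p:1→0
  Δ5: n0:1→0
  (5Δ to stable)
t=3 Δ0: p=0 v=1 r=1 n0=0 u=1 clk=1 n1=0 q=1 y=0
  Δ1: clk:1→0
  (1Δ to stable)
t=4 Δ0: p=0 v=1 r=1 n0=0 u=1 clk=0 n1=0 q=1 y=0
  Δ1: clk:0→1
  Δ2: r:1→0, n1:0→1
  Δ3: n0:0→1, u:1→0
  Δ4: p:0→1
  Δ5: n0:1→0
  (5Δ to stable)
t=5 Δ0: p=1 v=1 r=0 n0=0 u=0 clk=1 n1=1 q=1 y=0
  Δ1: clk:1→0
  (1Δ to stable)
t=6 Δ0: p=1 v=1 r=0 n0=0 u=0 clk=0 n1=1 q=1 y=0
  Δ1: clk:0→1
  Δ2: q:1→0
  (2Δ to stable)
t=7 Δ0: p=1 v=1 r=0 n0=0 u=0 clk=1 n1=1 q=0 y=0
  Δ1: clk:1→0
  (1Δ to stable)
t=8 Δ0: p=1 v=1 r=0 n0=0 u=0 clk=0 n1=1 q=0 y=0
  Δ1: clk:0→1
  (1Δ to stable)

2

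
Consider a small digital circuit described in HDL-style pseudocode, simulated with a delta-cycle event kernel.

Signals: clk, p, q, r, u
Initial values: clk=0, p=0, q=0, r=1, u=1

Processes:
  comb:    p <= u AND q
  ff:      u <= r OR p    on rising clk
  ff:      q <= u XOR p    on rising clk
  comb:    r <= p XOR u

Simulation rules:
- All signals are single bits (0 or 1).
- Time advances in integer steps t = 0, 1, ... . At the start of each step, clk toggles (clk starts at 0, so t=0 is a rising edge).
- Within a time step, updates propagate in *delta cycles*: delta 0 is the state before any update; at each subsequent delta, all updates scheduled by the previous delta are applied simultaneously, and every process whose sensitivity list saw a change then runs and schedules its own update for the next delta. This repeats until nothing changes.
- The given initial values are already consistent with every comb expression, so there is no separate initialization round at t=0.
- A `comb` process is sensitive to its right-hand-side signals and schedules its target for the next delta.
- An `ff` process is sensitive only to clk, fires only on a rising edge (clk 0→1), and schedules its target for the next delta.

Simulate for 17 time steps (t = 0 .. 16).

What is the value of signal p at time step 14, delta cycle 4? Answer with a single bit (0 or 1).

0

t0.Δ0 clk=0 r=1 p=0 u=1 q=0
t0.Δ1 clk=1 r=1 p=0 u=1 q=0
t0.Δ2 clk=1 r=1 p=0 u=1 q=1
t0.Δ3 clk=1 r=1 p=1 u=1 q=1
t0.Δ4 clk=1 r=0 p=1 u=1 q=1
t1.Δ0 clk=1 r=0 p=1 u=1 q=1
t1.Δ1 clk=0 r=0 p=1 u=1 q=1
t2.Δ0 clk=0 r=0 p=1 u=1 q=1
t2.Δ1 clk=1 r=0 p=1 u=1 q=1
t2.Δ2 clk=1 r=0 p=1 u=1 q=0
t2.Δ3 clk=1 r=0 p=0 u=1 q=0
t2.Δ4 clk=1 r=1 p=0 u=1 q=0
t3.Δ0 clk=1 r=1 p=0 u=1 q=0
t3.Δ1 clk=0 r=1 p=0 u=1 q=0
t4.Δ0 clk=0 r=1 p=0 u=1 q=0
t4.Δ1 clk=1 r=1 p=0 u=1 q=0
t4.Δ2 clk=1 r=1 p=0 u=1 q=1
t4.Δ3 clk=1 r=1 p=1 u=1 q=1
t4.Δ4 clk=1 r=0 p=1 u=1 q=1
t5.Δ0 clk=1 r=0 p=1 u=1 q=1
t5.Δ1 clk=0 r=0 p=1 u=1 q=1
t6.Δ0 clk=0 r=0 p=1 u=1 q=1
t6.Δ1 clk=1 r=0 p=1 u=1 q=1
t6.Δ2 clk=1 r=0 p=1 u=1 q=0
t6.Δ3 clk=1 r=0 p=0 u=1 q=0
t6.Δ4 clk=1 r=1 p=0 u=1 q=0
t7.Δ0 clk=1 r=1 p=0 u=1 q=0
t7.Δ1 clk=0 r=1 p=0 u=1 q=0
t8.Δ0 clk=0 r=1 p=0 u=1 q=0
t8.Δ1 clk=1 r=1 p=0 u=1 q=0
t8.Δ2 clk=1 r=1 p=0 u=1 q=1
t8.Δ3 clk=1 r=1 p=1 u=1 q=1
t8.Δ4 clk=1 r=0 p=1 u=1 q=1
t9.Δ0 clk=1 r=0 p=1 u=1 q=1
t9.Δ1 clk=0 r=0 p=1 u=1 q=1
t10.Δ0 clk=0 r=0 p=1 u=1 q=1
t10.Δ1 clk=1 r=0 p=1 u=1 q=1
t10.Δ2 clk=1 r=0 p=1 u=1 q=0
t10.Δ3 clk=1 r=0 p=0 u=1 q=0
t10.Δ4 clk=1 r=1 p=0 u=1 q=0
t11.Δ0 clk=1 r=1 p=0 u=1 q=0
t11.Δ1 clk=0 r=1 p=0 u=1 q=0
t12.Δ0 clk=0 r=1 p=0 u=1 q=0
t12.Δ1 clk=1 r=1 p=0 u=1 q=0
t12.Δ2 clk=1 r=1 p=0 u=1 q=1
t12.Δ3 clk=1 r=1 p=1 u=1 q=1
t12.Δ4 clk=1 r=0 p=1 u=1 q=1
t13.Δ0 clk=1 r=0 p=1 u=1 q=1
t13.Δ1 clk=0 r=0 p=1 u=1 q=1
t14.Δ0 clk=0 r=0 p=1 u=1 q=1
t14.Δ1 clk=1 r=0 p=1 u=1 q=1
t14.Δ2 clk=1 r=0 p=1 u=1 q=0
t14.Δ3 clk=1 r=0 p=0 u=1 q=0
t14.Δ4 clk=1 r=1 p=0 u=1 q=0
t15.Δ0 clk=1 r=1 p=0 u=1 q=0
t15.Δ1 clk=0 r=1 p=0 u=1 q=0
t16.Δ0 clk=0 r=1 p=0 u=1 q=0
t16.Δ1 clk=1 r=1 p=0 u=1 q=0
t16.Δ2 clk=1 r=1 p=0 u=1 q=1
t16.Δ3 clk=1 r=1 p=1 u=1 q=1
t16.Δ4 clk=1 r=0 p=1 u=1 q=1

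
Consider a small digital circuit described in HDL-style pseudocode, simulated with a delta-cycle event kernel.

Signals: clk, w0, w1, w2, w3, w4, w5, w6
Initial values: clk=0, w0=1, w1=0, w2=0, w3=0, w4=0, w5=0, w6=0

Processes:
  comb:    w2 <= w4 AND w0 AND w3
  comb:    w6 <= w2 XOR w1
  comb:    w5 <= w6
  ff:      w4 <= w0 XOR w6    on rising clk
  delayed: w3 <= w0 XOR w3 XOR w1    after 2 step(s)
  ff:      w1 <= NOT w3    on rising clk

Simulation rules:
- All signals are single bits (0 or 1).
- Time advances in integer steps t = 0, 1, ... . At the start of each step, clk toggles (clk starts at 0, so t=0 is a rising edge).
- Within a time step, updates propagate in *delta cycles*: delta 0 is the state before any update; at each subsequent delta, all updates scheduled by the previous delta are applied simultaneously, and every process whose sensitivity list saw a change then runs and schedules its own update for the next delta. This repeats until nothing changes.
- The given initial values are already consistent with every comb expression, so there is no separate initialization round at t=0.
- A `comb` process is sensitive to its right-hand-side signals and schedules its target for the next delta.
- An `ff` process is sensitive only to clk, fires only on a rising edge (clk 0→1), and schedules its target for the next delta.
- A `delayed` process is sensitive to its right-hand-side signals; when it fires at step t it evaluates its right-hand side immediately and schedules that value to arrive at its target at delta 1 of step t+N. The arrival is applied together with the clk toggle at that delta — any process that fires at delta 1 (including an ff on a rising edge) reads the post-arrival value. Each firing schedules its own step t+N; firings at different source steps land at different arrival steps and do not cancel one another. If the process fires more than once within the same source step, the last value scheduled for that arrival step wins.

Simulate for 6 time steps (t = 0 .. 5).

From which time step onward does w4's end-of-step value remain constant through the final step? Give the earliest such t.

2

t=0 Δ0: w2=0 w4=0 w0=1 w1=0 w5=0 w6=0 clk=0 w3=0
  Δ1: clk:0→1
  Δ2: w4:0→1, w1:0→1
  Δ3: w6:0→1
  Δ4: w5:0→1
  (4Δ to stable)
t=1 Δ0: w2=0 w4=1 w0=1 w1=1 w5=1 w6=1 clk=1 w3=0
  Δ1: clk:1→0
  (1Δ to stable)
t=2 Δ0: w2=0 w4=1 w0=1 w1=1 w5=1 w6=1 clk=0 w3=0
  Δ1: clk:0→1
  Δ2: w4:1→0
  (2Δ to stable)
t=3 Δ0: w2=0 w4=0 w0=1 w1=1 w5=1 w6=1 clk=1 w3=0
  Δ1: clk:1→0
  (1Δ to stable)
t=4 Δ0: w2=0 w4=0 w0=1 w1=1 w5=1 w6=1 clk=0 w3=0
  Δ1: clk:0→1
  (1Δ to stable)
t=5 Δ0: w2=0 w4=0 w0=1 w1=1 w5=1 w6=1 clk=1 w3=0
  Δ1: clk:1→0
  (1Δ to stable)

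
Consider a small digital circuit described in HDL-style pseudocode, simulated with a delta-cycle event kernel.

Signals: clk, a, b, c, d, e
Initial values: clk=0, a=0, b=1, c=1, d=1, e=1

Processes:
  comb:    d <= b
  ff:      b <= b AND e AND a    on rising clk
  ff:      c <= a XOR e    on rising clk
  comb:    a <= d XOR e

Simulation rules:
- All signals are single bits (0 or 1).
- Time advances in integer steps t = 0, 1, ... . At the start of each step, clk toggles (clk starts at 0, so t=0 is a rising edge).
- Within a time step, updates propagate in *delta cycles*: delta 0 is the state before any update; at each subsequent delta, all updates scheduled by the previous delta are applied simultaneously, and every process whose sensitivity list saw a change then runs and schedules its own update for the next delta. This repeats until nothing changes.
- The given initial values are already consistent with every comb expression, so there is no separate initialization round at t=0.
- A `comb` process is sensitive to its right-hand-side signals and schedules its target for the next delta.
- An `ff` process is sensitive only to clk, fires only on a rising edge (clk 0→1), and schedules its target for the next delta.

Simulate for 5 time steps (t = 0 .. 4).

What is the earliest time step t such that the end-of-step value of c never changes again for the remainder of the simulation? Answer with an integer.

2

t0.Δ0 e=1 b=1 a=0 d=1 clk=0 c=1
t0.Δ1 e=1 b=1 a=0 d=1 clk=1 c=1
t0.Δ2 e=1 b=0 a=0 d=1 clk=1 c=1
t0.Δ3 e=1 b=0 a=0 d=0 clk=1 c=1
t0.Δ4 e=1 b=0 a=1 d=0 clk=1 c=1
t1.Δ0 e=1 b=0 a=1 d=0 clk=1 c=1
t1.Δ1 e=1 b=0 a=1 d=0 clk=0 c=1
t2.Δ0 e=1 b=0 a=1 d=0 clk=0 c=1
t2.Δ1 e=1 b=0 a=1 d=0 clk=1 c=1
t2.Δ2 e=1 b=0 a=1 d=0 clk=1 c=0
t3.Δ0 e=1 b=0 a=1 d=0 clk=1 c=0
t3.Δ1 e=1 b=0 a=1 d=0 clk=0 c=0
t4.Δ0 e=1 b=0 a=1 d=0 clk=0 c=0
t4.Δ1 e=1 b=0 a=1 d=0 clk=1 c=0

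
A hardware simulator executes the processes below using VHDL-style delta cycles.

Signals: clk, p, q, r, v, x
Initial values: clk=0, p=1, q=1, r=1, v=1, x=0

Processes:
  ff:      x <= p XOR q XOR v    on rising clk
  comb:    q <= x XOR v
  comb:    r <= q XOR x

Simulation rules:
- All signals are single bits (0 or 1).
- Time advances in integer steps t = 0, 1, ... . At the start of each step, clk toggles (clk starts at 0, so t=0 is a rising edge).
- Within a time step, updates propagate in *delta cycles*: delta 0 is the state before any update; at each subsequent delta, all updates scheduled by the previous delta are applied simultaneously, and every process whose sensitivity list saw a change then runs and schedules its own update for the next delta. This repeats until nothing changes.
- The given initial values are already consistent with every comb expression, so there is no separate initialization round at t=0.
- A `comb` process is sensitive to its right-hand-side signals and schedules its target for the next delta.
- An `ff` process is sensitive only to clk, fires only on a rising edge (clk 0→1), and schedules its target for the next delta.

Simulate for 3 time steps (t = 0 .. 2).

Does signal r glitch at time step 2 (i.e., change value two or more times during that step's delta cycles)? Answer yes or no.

yes

[bits: v,q,clk,x,p,r]
t=0: Δ0=110011 Δ1=111011 Δ2=111111 Δ3=101110 Δ4=101111 | 4Δ
t=1: Δ0=101111 Δ1=100111 | 1Δ
t=2: Δ0=100111 Δ1=101111 Δ2=101011 Δ3=111010 Δ4=111011 | 4Δ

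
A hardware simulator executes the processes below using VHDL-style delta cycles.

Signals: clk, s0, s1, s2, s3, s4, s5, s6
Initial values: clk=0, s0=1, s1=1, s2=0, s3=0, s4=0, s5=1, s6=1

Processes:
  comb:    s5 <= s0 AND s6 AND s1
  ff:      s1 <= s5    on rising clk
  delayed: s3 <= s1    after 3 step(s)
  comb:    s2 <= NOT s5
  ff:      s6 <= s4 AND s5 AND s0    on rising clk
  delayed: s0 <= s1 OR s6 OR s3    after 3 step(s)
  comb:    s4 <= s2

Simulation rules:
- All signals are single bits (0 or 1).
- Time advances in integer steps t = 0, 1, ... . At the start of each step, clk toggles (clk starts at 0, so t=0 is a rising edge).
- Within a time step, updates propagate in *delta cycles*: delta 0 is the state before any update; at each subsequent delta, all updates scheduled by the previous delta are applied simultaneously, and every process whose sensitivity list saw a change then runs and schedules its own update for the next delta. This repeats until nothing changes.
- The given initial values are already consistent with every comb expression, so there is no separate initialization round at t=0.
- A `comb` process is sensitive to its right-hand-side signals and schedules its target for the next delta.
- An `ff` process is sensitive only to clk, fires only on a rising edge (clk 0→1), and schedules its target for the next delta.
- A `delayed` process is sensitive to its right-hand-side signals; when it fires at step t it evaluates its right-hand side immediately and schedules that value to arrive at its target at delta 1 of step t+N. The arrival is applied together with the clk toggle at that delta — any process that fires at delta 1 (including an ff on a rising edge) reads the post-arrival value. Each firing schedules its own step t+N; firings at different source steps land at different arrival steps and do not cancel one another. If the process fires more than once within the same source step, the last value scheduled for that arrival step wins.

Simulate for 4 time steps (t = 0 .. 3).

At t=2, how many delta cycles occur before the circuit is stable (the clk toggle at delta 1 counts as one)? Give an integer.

2

[bits: s0,s6,clk,s3,s4,s1,s2,s5]
t=0: Δ0=11000101 Δ1=11100101 Δ2=10100101 Δ3=10100100 Δ4=10100110 Δ5=10101110 | 5Δ
t=1: Δ0=10101110 Δ1=10001110 | 1Δ
t=2: Δ0=10001110 Δ1=10101110 Δ2=10101010 | 2Δ
t=3: Δ0=10101010 Δ1=10001010 | 1Δ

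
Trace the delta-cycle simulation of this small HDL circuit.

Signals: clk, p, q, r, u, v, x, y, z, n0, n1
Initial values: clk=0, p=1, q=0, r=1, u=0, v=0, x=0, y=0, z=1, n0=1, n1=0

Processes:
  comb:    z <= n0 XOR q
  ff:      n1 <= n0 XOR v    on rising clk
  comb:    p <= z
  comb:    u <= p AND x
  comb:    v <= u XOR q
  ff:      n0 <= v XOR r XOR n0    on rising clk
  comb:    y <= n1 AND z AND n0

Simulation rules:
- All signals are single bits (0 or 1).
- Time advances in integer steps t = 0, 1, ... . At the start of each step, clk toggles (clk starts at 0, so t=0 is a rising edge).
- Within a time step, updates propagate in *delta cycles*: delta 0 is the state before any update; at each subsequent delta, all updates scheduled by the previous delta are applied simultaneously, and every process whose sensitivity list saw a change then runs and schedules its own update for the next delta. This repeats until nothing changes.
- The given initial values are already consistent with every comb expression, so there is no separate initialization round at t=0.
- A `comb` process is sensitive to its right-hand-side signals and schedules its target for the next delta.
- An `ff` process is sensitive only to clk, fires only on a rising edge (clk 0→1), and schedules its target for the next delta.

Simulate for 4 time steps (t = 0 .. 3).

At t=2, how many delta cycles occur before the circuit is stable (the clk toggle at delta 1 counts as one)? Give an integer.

4

t0.Δ0 v=0 q=0 u=0 y=0 p=1 clk=0 r=1 n1=0 z=1 x=0 n0=1
t0.Δ1 v=0 q=0 u=0 y=0 p=1 clk=1 r=1 n1=0 z=1 x=0 n0=1
t0.Δ2 v=0 q=0 u=0 y=0 p=1 clk=1 r=1 n1=1 z=1 x=0 n0=0
t0.Δ3 v=0 q=0 u=0 y=0 p=1 clk=1 r=1 n1=1 z=0 x=0 n0=0
t0.Δ4 v=0 q=0 u=0 y=0 p=0 clk=1 r=1 n1=1 z=0 x=0 n0=0
t1.Δ0 v=0 q=0 u=0 y=0 p=0 clk=1 r=1 n1=1 z=0 x=0 n0=0
t1.Δ1 v=0 q=0 u=0 y=0 p=0 clk=0 r=1 n1=1 z=0 x=0 n0=0
t2.Δ0 v=0 q=0 u=0 y=0 p=0 clk=0 r=1 n1=1 z=0 x=0 n0=0
t2.Δ1 v=0 q=0 u=0 y=0 p=0 clk=1 r=1 n1=1 z=0 x=0 n0=0
t2.Δ2 v=0 q=0 u=0 y=0 p=0 clk=1 r=1 n1=0 z=0 x=0 n0=1
t2.Δ3 v=0 q=0 u=0 y=0 p=0 clk=1 r=1 n1=0 z=1 x=0 n0=1
t2.Δ4 v=0 q=0 u=0 y=0 p=1 clk=1 r=1 n1=0 z=1 x=0 n0=1
t3.Δ0 v=0 q=0 u=0 y=0 p=1 clk=1 r=1 n1=0 z=1 x=0 n0=1
t3.Δ1 v=0 q=0 u=0 y=0 p=1 clk=0 r=1 n1=0 z=1 x=0 n0=1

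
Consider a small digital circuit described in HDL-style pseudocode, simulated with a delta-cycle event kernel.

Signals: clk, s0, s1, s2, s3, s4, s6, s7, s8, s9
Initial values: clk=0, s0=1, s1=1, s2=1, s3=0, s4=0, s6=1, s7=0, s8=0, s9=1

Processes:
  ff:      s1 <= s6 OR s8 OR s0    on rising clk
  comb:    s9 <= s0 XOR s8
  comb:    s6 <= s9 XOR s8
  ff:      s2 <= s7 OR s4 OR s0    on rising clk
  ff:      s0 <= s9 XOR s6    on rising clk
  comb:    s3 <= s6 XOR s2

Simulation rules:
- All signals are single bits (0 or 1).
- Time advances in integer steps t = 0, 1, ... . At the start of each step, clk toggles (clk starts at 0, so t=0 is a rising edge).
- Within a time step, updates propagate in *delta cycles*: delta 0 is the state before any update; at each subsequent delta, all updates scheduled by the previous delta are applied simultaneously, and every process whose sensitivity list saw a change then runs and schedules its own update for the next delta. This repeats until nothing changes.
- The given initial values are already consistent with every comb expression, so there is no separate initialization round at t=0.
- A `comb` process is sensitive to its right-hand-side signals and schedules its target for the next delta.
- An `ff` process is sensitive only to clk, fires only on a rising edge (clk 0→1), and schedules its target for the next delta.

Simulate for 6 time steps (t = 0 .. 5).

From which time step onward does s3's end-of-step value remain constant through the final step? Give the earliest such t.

2

t0.Δ0 s8=0 s0=1 s9=1 s7=0 s2=1 s3=0 s4=0 s1=1 s6=1 clk=0
t0.Δ1 s8=0 s0=1 s9=1 s7=0 s2=1 s3=0 s4=0 s1=1 s6=1 clk=1
t0.Δ2 s8=0 s0=0 s9=1 s7=0 s2=1 s3=0 s4=0 s1=1 s6=1 clk=1
t0.Δ3 s8=0 s0=0 s9=0 s7=0 s2=1 s3=0 s4=0 s1=1 s6=1 clk=1
t0.Δ4 s8=0 s0=0 s9=0 s7=0 s2=1 s3=0 s4=0 s1=1 s6=0 clk=1
t0.Δ5 s8=0 s0=0 s9=0 s7=0 s2=1 s3=1 s4=0 s1=1 s6=0 clk=1
t1.Δ0 s8=0 s0=0 s9=0 s7=0 s2=1 s3=1 s4=0 s1=1 s6=0 clk=1
t1.Δ1 s8=0 s0=0 s9=0 s7=0 s2=1 s3=1 s4=0 s1=1 s6=0 clk=0
t2.Δ0 s8=0 s0=0 s9=0 s7=0 s2=1 s3=1 s4=0 s1=1 s6=0 clk=0
t2.Δ1 s8=0 s0=0 s9=0 s7=0 s2=1 s3=1 s4=0 s1=1 s6=0 clk=1
t2.Δ2 s8=0 s0=0 s9=0 s7=0 s2=0 s3=1 s4=0 s1=0 s6=0 clk=1
t2.Δ3 s8=0 s0=0 s9=0 s7=0 s2=0 s3=0 s4=0 s1=0 s6=0 clk=1
t3.Δ0 s8=0 s0=0 s9=0 s7=0 s2=0 s3=0 s4=0 s1=0 s6=0 clk=1
t3.Δ1 s8=0 s0=0 s9=0 s7=0 s2=0 s3=0 s4=0 s1=0 s6=0 clk=0
t4.Δ0 s8=0 s0=0 s9=0 s7=0 s2=0 s3=0 s4=0 s1=0 s6=0 clk=0
t4.Δ1 s8=0 s0=0 s9=0 s7=0 s2=0 s3=0 s4=0 s1=0 s6=0 clk=1
t5.Δ0 s8=0 s0=0 s9=0 s7=0 s2=0 s3=0 s4=0 s1=0 s6=0 clk=1
t5.Δ1 s8=0 s0=0 s9=0 s7=0 s2=0 s3=0 s4=0 s1=0 s6=0 clk=0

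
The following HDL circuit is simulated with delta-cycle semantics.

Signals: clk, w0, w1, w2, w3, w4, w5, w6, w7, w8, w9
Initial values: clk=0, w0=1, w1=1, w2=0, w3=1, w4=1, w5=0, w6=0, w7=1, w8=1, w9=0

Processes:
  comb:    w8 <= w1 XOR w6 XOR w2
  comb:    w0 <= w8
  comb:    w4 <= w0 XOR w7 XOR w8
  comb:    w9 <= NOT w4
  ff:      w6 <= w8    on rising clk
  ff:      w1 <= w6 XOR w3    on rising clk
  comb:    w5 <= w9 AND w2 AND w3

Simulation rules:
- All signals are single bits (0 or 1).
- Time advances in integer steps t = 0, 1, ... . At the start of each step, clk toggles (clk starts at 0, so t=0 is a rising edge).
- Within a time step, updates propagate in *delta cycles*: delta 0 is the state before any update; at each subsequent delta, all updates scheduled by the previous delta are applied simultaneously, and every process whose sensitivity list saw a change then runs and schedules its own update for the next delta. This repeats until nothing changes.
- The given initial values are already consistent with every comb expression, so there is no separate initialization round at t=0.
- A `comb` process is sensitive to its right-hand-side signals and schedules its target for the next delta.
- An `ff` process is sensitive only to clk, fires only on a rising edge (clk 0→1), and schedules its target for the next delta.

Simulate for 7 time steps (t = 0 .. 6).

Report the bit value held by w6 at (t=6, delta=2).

1

[bits: w0,w2,w1,w8,w6,w9,clk,w3,w4,w5,w7]
t=0: Δ0=10110001101 Δ1=10110011101 Δ2=10111011101 Δ3=10101011101 Δ4=00101011001 Δ5=00101111101 Δ6=00101011101 | 6Δ
t=1: Δ0=00101011101 Δ1=00101001101 | 1Δ
t=2: Δ0=00101001101 Δ1=00101011101 Δ2=00000011101 | 2Δ
t=3: Δ0=00000011101 Δ1=00000001101 | 1Δ
t=4: Δ0=00000001101 Δ1=00000011101 Δ2=00100011101 Δ3=00110011101 Δ4=10110011001 Δ5=10110111101 Δ6=10110011101 | 6Δ
t=5: Δ0=10110011101 Δ1=10110001101 | 1Δ
t=6: Δ0=10110001101 Δ1=10110011101 Δ2=10111011101 Δ3=10101011101 Δ4=00101011001 Δ5=00101111101 Δ6=00101011101 | 6Δ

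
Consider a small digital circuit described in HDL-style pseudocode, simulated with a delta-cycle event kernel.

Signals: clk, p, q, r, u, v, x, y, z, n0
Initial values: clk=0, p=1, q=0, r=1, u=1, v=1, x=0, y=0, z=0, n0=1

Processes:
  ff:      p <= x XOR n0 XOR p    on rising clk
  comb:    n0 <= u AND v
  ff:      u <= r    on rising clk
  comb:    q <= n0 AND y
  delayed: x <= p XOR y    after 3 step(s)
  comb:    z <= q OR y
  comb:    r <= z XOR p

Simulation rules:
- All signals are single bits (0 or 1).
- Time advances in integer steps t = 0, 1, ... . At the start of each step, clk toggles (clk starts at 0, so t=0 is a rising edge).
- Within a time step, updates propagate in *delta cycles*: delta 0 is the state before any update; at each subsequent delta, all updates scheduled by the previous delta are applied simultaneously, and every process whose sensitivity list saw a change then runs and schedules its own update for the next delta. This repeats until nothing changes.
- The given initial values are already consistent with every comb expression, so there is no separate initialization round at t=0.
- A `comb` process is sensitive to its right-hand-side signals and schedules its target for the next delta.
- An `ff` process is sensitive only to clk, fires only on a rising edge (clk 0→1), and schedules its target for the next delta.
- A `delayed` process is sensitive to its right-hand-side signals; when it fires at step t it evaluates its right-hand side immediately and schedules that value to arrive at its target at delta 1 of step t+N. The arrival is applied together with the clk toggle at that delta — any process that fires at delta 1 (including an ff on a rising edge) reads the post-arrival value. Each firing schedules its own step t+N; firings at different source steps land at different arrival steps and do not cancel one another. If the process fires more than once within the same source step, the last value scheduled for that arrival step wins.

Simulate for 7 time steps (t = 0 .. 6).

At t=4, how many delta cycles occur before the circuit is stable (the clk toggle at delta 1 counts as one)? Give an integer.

3

[bits: y,clk,z,p,q,r,u,x,v,n0]
t=0: Δ0=0001011011 Δ1=0101011011 Δ2=0100011011 Δ3=0100001011 | 3Δ
t=1: Δ0=0100001011 Δ1=0000001011 | 1Δ
t=2: Δ0=0000001011 Δ1=0100001011 Δ2=0101000011 Δ3=0101010010 | 3Δ
t=3: Δ0=0101010010 Δ1=0001010010 | 1Δ
t=4: Δ0=0001010010 Δ1=0101010010 Δ2=0101011010 Δ3=0101011011 | 3Δ
t=5: Δ0=0101011011 Δ1=0001011111 | 1Δ
t=6: Δ0=0001011111 Δ1=0101011111 | 1Δ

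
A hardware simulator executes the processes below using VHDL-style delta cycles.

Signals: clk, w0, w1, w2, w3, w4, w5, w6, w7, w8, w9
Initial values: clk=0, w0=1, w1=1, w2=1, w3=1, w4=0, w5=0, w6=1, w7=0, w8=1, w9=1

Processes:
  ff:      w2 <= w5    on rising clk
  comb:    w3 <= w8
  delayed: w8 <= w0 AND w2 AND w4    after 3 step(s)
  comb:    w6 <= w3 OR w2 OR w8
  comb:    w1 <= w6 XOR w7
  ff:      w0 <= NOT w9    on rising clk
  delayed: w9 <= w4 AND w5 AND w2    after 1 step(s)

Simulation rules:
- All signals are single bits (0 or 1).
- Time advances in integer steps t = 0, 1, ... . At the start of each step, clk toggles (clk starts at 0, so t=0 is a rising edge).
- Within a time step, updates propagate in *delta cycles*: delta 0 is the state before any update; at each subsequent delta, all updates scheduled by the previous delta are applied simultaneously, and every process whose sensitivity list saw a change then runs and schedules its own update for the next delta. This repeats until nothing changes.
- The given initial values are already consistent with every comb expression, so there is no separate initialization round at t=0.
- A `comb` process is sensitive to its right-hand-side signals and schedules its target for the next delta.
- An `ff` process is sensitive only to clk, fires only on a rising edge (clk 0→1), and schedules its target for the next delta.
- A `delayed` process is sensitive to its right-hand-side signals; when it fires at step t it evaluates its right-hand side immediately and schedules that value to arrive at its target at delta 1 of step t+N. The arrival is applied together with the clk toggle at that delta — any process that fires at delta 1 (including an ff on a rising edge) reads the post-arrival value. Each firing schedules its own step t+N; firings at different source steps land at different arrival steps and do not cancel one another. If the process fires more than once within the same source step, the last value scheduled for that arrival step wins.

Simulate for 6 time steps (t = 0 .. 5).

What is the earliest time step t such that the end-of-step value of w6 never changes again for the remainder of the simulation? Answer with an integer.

t0.Δ0 clk=0 w0=1 w7=0 w5=0 w4=0 w3=1 w8=1 w2=1 w1=1 w6=1 w9=1
t0.Δ1 clk=1 w0=1 w7=0 w5=0 w4=0 w3=1 w8=1 w2=1 w1=1 w6=1 w9=1
t0.Δ2 clk=1 w0=0 w7=0 w5=0 w4=0 w3=1 w8=1 w2=0 w1=1 w6=1 w9=1
t1.Δ0 clk=1 w0=0 w7=0 w5=0 w4=0 w3=1 w8=1 w2=0 w1=1 w6=1 w9=1
t1.Δ1 clk=0 w0=0 w7=0 w5=0 w4=0 w3=1 w8=1 w2=0 w1=1 w6=1 w9=0
t2.Δ0 clk=0 w0=0 w7=0 w5=0 w4=0 w3=1 w8=1 w2=0 w1=1 w6=1 w9=0
t2.Δ1 clk=1 w0=0 w7=0 w5=0 w4=0 w3=1 w8=1 w2=0 w1=1 w6=1 w9=0
t2.Δ2 clk=1 w0=1 w7=0 w5=0 w4=0 w3=1 w8=1 w2=0 w1=1 w6=1 w9=0
t3.Δ0 clk=1 w0=1 w7=0 w5=0 w4=0 w3=1 w8=1 w2=0 w1=1 w6=1 w9=0
t3.Δ1 clk=0 w0=1 w7=0 w5=0 w4=0 w3=1 w8=0 w2=0 w1=1 w6=1 w9=0
t3.Δ2 clk=0 w0=1 w7=0 w5=0 w4=0 w3=0 w8=0 w2=0 w1=1 w6=1 w9=0
t3.Δ3 clk=0 w0=1 w7=0 w5=0 w4=0 w3=0 w8=0 w2=0 w1=1 w6=0 w9=0
t3.Δ4 clk=0 w0=1 w7=0 w5=0 w4=0 w3=0 w8=0 w2=0 w1=0 w6=0 w9=0
t4.Δ0 clk=0 w0=1 w7=0 w5=0 w4=0 w3=0 w8=0 w2=0 w1=0 w6=0 w9=0
t4.Δ1 clk=1 w0=1 w7=0 w5=0 w4=0 w3=0 w8=0 w2=0 w1=0 w6=0 w9=0
t5.Δ0 clk=1 w0=1 w7=0 w5=0 w4=0 w3=0 w8=0 w2=0 w1=0 w6=0 w9=0
t5.Δ1 clk=0 w0=1 w7=0 w5=0 w4=0 w3=0 w8=0 w2=0 w1=0 w6=0 w9=0

3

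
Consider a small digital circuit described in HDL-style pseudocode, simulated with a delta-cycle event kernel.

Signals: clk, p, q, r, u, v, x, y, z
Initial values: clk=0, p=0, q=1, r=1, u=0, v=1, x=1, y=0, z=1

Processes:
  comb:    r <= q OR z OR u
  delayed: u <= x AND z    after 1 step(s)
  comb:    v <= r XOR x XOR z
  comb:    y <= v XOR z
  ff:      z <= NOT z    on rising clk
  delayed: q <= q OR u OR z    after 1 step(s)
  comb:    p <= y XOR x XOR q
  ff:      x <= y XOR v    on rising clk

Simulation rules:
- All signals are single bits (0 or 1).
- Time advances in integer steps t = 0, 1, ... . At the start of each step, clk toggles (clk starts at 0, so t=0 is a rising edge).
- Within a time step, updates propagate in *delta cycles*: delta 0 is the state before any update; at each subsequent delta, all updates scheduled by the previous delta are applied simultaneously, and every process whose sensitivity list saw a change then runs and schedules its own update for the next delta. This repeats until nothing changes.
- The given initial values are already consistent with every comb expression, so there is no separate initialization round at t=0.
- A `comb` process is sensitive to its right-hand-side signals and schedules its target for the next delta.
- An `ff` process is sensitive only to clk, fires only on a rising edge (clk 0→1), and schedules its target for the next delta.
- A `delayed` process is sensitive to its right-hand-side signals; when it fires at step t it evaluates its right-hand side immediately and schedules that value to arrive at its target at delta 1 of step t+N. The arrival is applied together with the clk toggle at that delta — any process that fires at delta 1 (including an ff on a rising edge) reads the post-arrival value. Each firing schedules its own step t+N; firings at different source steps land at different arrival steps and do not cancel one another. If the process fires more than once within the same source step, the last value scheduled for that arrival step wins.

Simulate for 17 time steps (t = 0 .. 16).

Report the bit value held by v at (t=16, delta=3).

[bits: r,p,u,z,x,y,v,clk,q]
t=0: Δ0=100110101 Δ1=100110111 Δ2=100010111 Δ3=100011011 Δ4=110010011 Δ5=100010011 | 5Δ
t=1: Δ0=100010011 Δ1=100010001 | 1Δ
t=2: Δ0=100010001 Δ1=100010011 Δ2=100100011 Δ3=110101011 Δ4=100101011 | 4Δ
t=3: Δ0=100101011 Δ1=100101001 | 1Δ
t=4: Δ0=100101001 Δ1=100101011 Δ2=100011011 Δ3=110010011 Δ4=100010011 | 4Δ
t=5: Δ0=100010011 Δ1=100010001 | 1Δ
t=6: Δ0=100010001 Δ1=100010011 Δ2=100100011 Δ3=110101011 Δ4=100101011 | 4Δ
t=7: Δ0=100101011 Δ1=100101001 | 1Δ
t=8: Δ0=100101001 Δ1=100101011 Δ2=100011011 Δ3=110010011 Δ4=100010011 | 4Δ
t=9: Δ0=100010011 Δ1=100010001 | 1Δ
t=10: Δ0=100010001 Δ1=100010011 Δ2=100100011 Δ3=110101011 Δ4=100101011 | 4Δ
t=11: Δ0=100101011 Δ1=100101001 | 1Δ
t=12: Δ0=100101001 Δ1=100101011 Δ2=100011011 Δ3=110010011 Δ4=100010011 | 4Δ
t=13: Δ0=100010011 Δ1=100010001 | 1Δ
t=14: Δ0=100010001 Δ1=100010011 Δ2=100100011 Δ3=110101011 Δ4=100101011 | 4Δ
t=15: Δ0=100101011 Δ1=100101001 | 1Δ
t=16: Δ0=100101001 Δ1=100101011 Δ2=100011011 Δ3=110010011 Δ4=100010011 | 4Δ

0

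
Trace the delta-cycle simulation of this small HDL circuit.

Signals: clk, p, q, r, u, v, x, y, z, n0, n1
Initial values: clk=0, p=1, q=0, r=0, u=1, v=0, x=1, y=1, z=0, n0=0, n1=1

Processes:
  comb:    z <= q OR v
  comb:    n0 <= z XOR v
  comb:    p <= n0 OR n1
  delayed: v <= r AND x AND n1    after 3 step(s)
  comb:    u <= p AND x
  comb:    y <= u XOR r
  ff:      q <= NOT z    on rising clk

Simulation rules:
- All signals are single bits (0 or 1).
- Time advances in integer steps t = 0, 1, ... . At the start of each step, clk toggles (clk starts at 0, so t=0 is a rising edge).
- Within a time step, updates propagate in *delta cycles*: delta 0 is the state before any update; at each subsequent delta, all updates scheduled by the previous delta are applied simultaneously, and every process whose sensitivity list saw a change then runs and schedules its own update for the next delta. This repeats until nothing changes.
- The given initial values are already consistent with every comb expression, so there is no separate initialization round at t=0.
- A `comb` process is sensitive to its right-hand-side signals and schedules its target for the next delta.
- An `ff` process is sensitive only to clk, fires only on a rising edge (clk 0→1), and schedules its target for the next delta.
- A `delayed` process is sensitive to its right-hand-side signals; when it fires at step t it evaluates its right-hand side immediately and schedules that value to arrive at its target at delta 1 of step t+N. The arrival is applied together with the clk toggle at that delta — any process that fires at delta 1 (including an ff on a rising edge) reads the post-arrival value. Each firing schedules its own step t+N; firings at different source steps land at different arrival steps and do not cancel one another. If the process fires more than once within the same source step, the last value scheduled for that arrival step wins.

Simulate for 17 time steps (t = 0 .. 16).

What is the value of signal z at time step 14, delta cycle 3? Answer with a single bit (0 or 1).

0

t0.Δ0 r=0 p=1 y=1 v=0 x=1 z=0 u=1 n1=1 q=0 n0=0 clk=0
t0.Δ1 r=0 p=1 y=1 v=0 x=1 z=0 u=1 n1=1 q=0 n0=0 clk=1
t0.Δ2 r=0 p=1 y=1 v=0 x=1 z=0 u=1 n1=1 q=1 n0=0 clk=1
t0.Δ3 r=0 p=1 y=1 v=0 x=1 z=1 u=1 n1=1 q=1 n0=0 clk=1
t0.Δ4 r=0 p=1 y=1 v=0 x=1 z=1 u=1 n1=1 q=1 n0=1 clk=1
t1.Δ0 r=0 p=1 y=1 v=0 x=1 z=1 u=1 n1=1 q=1 n0=1 clk=1
t1.Δ1 r=0 p=1 y=1 v=0 x=1 z=1 u=1 n1=1 q=1 n0=1 clk=0
t2.Δ0 r=0 p=1 y=1 v=0 x=1 z=1 u=1 n1=1 q=1 n0=1 clk=0
t2.Δ1 r=0 p=1 y=1 v=0 x=1 z=1 u=1 n1=1 q=1 n0=1 clk=1
t2.Δ2 r=0 p=1 y=1 v=0 x=1 z=1 u=1 n1=1 q=0 n0=1 clk=1
t2.Δ3 r=0 p=1 y=1 v=0 x=1 z=0 u=1 n1=1 q=0 n0=1 clk=1
t2.Δ4 r=0 p=1 y=1 v=0 x=1 z=0 u=1 n1=1 q=0 n0=0 clk=1
t3.Δ0 r=0 p=1 y=1 v=0 x=1 z=0 u=1 n1=1 q=0 n0=0 clk=1
t3.Δ1 r=0 p=1 y=1 v=0 x=1 z=0 u=1 n1=1 q=0 n0=0 clk=0
t4.Δ0 r=0 p=1 y=1 v=0 x=1 z=0 u=1 n1=1 q=0 n0=0 clk=0
t4.Δ1 r=0 p=1 y=1 v=0 x=1 z=0 u=1 n1=1 q=0 n0=0 clk=1
t4.Δ2 r=0 p=1 y=1 v=0 x=1 z=0 u=1 n1=1 q=1 n0=0 clk=1
t4.Δ3 r=0 p=1 y=1 v=0 x=1 z=1 u=1 n1=1 q=1 n0=0 clk=1
t4.Δ4 r=0 p=1 y=1 v=0 x=1 z=1 u=1 n1=1 q=1 n0=1 clk=1
t5.Δ0 r=0 p=1 y=1 v=0 x=1 z=1 u=1 n1=1 q=1 n0=1 clk=1
t5.Δ1 r=0 p=1 y=1 v=0 x=1 z=1 u=1 n1=1 q=1 n0=1 clk=0
t6.Δ0 r=0 p=1 y=1 v=0 x=1 z=1 u=1 n1=1 q=1 n0=1 clk=0
t6.Δ1 r=0 p=1 y=1 v=0 x=1 z=1 u=1 n1=1 q=1 n0=1 clk=1
t6.Δ2 r=0 p=1 y=1 v=0 x=1 z=1 u=1 n1=1 q=0 n0=1 clk=1
t6.Δ3 r=0 p=1 y=1 v=0 x=1 z=0 u=1 n1=1 q=0 n0=1 clk=1
t6.Δ4 r=0 p=1 y=1 v=0 x=1 z=0 u=1 n1=1 q=0 n0=0 clk=1
t7.Δ0 r=0 p=1 y=1 v=0 x=1 z=0 u=1 n1=1 q=0 n0=0 clk=1
t7.Δ1 r=0 p=1 y=1 v=0 x=1 z=0 u=1 n1=1 q=0 n0=0 clk=0
t8.Δ0 r=0 p=1 y=1 v=0 x=1 z=0 u=1 n1=1 q=0 n0=0 clk=0
t8.Δ1 r=0 p=1 y=1 v=0 x=1 z=0 u=1 n1=1 q=0 n0=0 clk=1
t8.Δ2 r=0 p=1 y=1 v=0 x=1 z=0 u=1 n1=1 q=1 n0=0 clk=1
t8.Δ3 r=0 p=1 y=1 v=0 x=1 z=1 u=1 n1=1 q=1 n0=0 clk=1
t8.Δ4 r=0 p=1 y=1 v=0 x=1 z=1 u=1 n1=1 q=1 n0=1 clk=1
t9.Δ0 r=0 p=1 y=1 v=0 x=1 z=1 u=1 n1=1 q=1 n0=1 clk=1
t9.Δ1 r=0 p=1 y=1 v=0 x=1 z=1 u=1 n1=1 q=1 n0=1 clk=0
t10.Δ0 r=0 p=1 y=1 v=0 x=1 z=1 u=1 n1=1 q=1 n0=1 clk=0
t10.Δ1 r=0 p=1 y=1 v=0 x=1 z=1 u=1 n1=1 q=1 n0=1 clk=1
t10.Δ2 r=0 p=1 y=1 v=0 x=1 z=1 u=1 n1=1 q=0 n0=1 clk=1
t10.Δ3 r=0 p=1 y=1 v=0 x=1 z=0 u=1 n1=1 q=0 n0=1 clk=1
t10.Δ4 r=0 p=1 y=1 v=0 x=1 z=0 u=1 n1=1 q=0 n0=0 clk=1
t11.Δ0 r=0 p=1 y=1 v=0 x=1 z=0 u=1 n1=1 q=0 n0=0 clk=1
t11.Δ1 r=0 p=1 y=1 v=0 x=1 z=0 u=1 n1=1 q=0 n0=0 clk=0
t12.Δ0 r=0 p=1 y=1 v=0 x=1 z=0 u=1 n1=1 q=0 n0=0 clk=0
t12.Δ1 r=0 p=1 y=1 v=0 x=1 z=0 u=1 n1=1 q=0 n0=0 clk=1
t12.Δ2 r=0 p=1 y=1 v=0 x=1 z=0 u=1 n1=1 q=1 n0=0 clk=1
t12.Δ3 r=0 p=1 y=1 v=0 x=1 z=1 u=1 n1=1 q=1 n0=0 clk=1
t12.Δ4 r=0 p=1 y=1 v=0 x=1 z=1 u=1 n1=1 q=1 n0=1 clk=1
t13.Δ0 r=0 p=1 y=1 v=0 x=1 z=1 u=1 n1=1 q=1 n0=1 clk=1
t13.Δ1 r=0 p=1 y=1 v=0 x=1 z=1 u=1 n1=1 q=1 n0=1 clk=0
t14.Δ0 r=0 p=1 y=1 v=0 x=1 z=1 u=1 n1=1 q=1 n0=1 clk=0
t14.Δ1 r=0 p=1 y=1 v=0 x=1 z=1 u=1 n1=1 q=1 n0=1 clk=1
t14.Δ2 r=0 p=1 y=1 v=0 x=1 z=1 u=1 n1=1 q=0 n0=1 clk=1
t14.Δ3 r=0 p=1 y=1 v=0 x=1 z=0 u=1 n1=1 q=0 n0=1 clk=1
t14.Δ4 r=0 p=1 y=1 v=0 x=1 z=0 u=1 n1=1 q=0 n0=0 clk=1
t15.Δ0 r=0 p=1 y=1 v=0 x=1 z=0 u=1 n1=1 q=0 n0=0 clk=1
t15.Δ1 r=0 p=1 y=1 v=0 x=1 z=0 u=1 n1=1 q=0 n0=0 clk=0
t16.Δ0 r=0 p=1 y=1 v=0 x=1 z=0 u=1 n1=1 q=0 n0=0 clk=0
t16.Δ1 r=0 p=1 y=1 v=0 x=1 z=0 u=1 n1=1 q=0 n0=0 clk=1
t16.Δ2 r=0 p=1 y=1 v=0 x=1 z=0 u=1 n1=1 q=1 n0=0 clk=1
t16.Δ3 r=0 p=1 y=1 v=0 x=1 z=1 u=1 n1=1 q=1 n0=0 clk=1
t16.Δ4 r=0 p=1 y=1 v=0 x=1 z=1 u=1 n1=1 q=1 n0=1 clk=1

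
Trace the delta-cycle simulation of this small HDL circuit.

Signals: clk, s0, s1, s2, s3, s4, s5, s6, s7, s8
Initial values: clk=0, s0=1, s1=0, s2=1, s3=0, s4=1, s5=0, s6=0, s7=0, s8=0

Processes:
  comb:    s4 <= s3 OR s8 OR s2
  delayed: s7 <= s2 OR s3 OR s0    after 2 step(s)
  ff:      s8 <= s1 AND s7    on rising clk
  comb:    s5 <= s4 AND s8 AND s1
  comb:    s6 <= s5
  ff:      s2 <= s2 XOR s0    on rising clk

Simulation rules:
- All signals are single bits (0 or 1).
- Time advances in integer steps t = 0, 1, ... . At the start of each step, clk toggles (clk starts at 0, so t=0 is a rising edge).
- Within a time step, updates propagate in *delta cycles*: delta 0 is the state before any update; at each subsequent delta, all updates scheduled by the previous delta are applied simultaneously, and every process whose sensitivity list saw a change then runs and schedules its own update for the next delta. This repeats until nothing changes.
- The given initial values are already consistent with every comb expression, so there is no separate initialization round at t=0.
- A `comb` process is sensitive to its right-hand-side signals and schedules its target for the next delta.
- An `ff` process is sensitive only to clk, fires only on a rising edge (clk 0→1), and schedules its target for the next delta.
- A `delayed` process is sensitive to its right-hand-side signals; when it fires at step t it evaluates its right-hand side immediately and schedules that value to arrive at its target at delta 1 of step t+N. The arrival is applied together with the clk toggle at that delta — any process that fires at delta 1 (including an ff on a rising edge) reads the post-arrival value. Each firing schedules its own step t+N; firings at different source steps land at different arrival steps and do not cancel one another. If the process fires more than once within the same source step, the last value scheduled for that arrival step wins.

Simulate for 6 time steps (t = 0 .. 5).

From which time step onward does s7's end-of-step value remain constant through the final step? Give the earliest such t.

2

t=0 Δ0: clk=0 s6=0 s5=0 s8=0 s7=0 s0=1 s1=0 s3=0 s2=1 s4=1
  Δ1: clk:0→1
  Δ2: s2:1→0
  Δ3: s4:1→0
  (3Δ to stable)
t=1 Δ0: clk=1 s6=0 s5=0 s8=0 s7=0 s0=1 s1=0 s3=0 s2=0 s4=0
  Δ1: clk:1→0
  (1Δ to stable)
t=2 Δ0: clk=0 s6=0 s5=0 s8=0 s7=0 s0=1 s1=0 s3=0 s2=0 s4=0
  Δ1: clk:0→1, s7:0→1
  Δ2: s2:0→1
  Δ3: s4:0→1
  (3Δ to stable)
t=3 Δ0: clk=1 s6=0 s5=0 s8=0 s7=1 s0=1 s1=0 s3=0 s2=1 s4=1
  Δ1: clk:1→0
  (1Δ to stable)
t=4 Δ0: clk=0 s6=0 s5=0 s8=0 s7=1 s0=1 s1=0 s3=0 s2=1 s4=1
  Δ1: clk:0→1
  Δ2: s2:1→0
  Δ3: s4:1→0
  (3Δ to stable)
t=5 Δ0: clk=1 s6=0 s5=0 s8=0 s7=1 s0=1 s1=0 s3=0 s2=0 s4=0
  Δ1: clk:1→0
  (1Δ to stable)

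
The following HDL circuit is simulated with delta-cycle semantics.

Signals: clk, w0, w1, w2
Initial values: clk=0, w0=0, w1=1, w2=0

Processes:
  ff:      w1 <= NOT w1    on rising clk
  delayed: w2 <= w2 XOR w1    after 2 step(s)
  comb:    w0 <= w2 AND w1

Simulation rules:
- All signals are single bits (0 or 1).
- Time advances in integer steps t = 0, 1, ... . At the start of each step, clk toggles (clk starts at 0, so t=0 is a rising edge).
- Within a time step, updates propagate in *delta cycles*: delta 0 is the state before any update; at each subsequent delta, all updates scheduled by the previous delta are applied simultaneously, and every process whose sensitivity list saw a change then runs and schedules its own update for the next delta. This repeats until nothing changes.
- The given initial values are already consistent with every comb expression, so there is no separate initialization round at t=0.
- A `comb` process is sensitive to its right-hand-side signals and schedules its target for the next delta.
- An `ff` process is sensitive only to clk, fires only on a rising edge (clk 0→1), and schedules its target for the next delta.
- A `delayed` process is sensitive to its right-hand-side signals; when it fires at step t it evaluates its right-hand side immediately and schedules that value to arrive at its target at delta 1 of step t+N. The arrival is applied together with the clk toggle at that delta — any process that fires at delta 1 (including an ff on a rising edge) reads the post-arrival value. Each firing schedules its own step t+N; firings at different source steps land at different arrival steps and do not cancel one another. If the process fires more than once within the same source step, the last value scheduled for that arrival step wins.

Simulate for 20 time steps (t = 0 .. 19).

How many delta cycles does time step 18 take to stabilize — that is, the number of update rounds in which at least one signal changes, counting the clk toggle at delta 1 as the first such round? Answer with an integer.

2

t0.Δ0 clk=0 w0=0 w2=0 w1=1
t0.Δ1 clk=1 w0=0 w2=0 w1=1
t0.Δ2 clk=1 w0=0 w2=0 w1=0
t1.Δ0 clk=1 w0=0 w2=0 w1=0
t1.Δ1 clk=0 w0=0 w2=0 w1=0
t2.Δ0 clk=0 w0=0 w2=0 w1=0
t2.Δ1 clk=1 w0=0 w2=0 w1=0
t2.Δ2 clk=1 w0=0 w2=0 w1=1
t3.Δ0 clk=1 w0=0 w2=0 w1=1
t3.Δ1 clk=0 w0=0 w2=0 w1=1
t4.Δ0 clk=0 w0=0 w2=0 w1=1
t4.Δ1 clk=1 w0=0 w2=1 w1=1
t4.Δ2 clk=1 w0=1 w2=1 w1=0
t4.Δ3 clk=1 w0=0 w2=1 w1=0
t5.Δ0 clk=1 w0=0 w2=1 w1=0
t5.Δ1 clk=0 w0=0 w2=1 w1=0
t6.Δ0 clk=0 w0=0 w2=1 w1=0
t6.Δ1 clk=1 w0=0 w2=1 w1=0
t6.Δ2 clk=1 w0=0 w2=1 w1=1
t6.Δ3 clk=1 w0=1 w2=1 w1=1
t7.Δ0 clk=1 w0=1 w2=1 w1=1
t7.Δ1 clk=0 w0=1 w2=1 w1=1
t8.Δ0 clk=0 w0=1 w2=1 w1=1
t8.Δ1 clk=1 w0=1 w2=0 w1=1
t8.Δ2 clk=1 w0=0 w2=0 w1=0
t9.Δ0 clk=1 w0=0 w2=0 w1=0
t9.Δ1 clk=0 w0=0 w2=0 w1=0
t10.Δ0 clk=0 w0=0 w2=0 w1=0
t10.Δ1 clk=1 w0=0 w2=0 w1=0
t10.Δ2 clk=1 w0=0 w2=0 w1=1
t11.Δ0 clk=1 w0=0 w2=0 w1=1
t11.Δ1 clk=0 w0=0 w2=0 w1=1
t12.Δ0 clk=0 w0=0 w2=0 w1=1
t12.Δ1 clk=1 w0=0 w2=1 w1=1
t12.Δ2 clk=1 w0=1 w2=1 w1=0
t12.Δ3 clk=1 w0=0 w2=1 w1=0
t13.Δ0 clk=1 w0=0 w2=1 w1=0
t13.Δ1 clk=0 w0=0 w2=1 w1=0
t14.Δ0 clk=0 w0=0 w2=1 w1=0
t14.Δ1 clk=1 w0=0 w2=1 w1=0
t14.Δ2 clk=1 w0=0 w2=1 w1=1
t14.Δ3 clk=1 w0=1 w2=1 w1=1
t15.Δ0 clk=1 w0=1 w2=1 w1=1
t15.Δ1 clk=0 w0=1 w2=1 w1=1
t16.Δ0 clk=0 w0=1 w2=1 w1=1
t16.Δ1 clk=1 w0=1 w2=0 w1=1
t16.Δ2 clk=1 w0=0 w2=0 w1=0
t17.Δ0 clk=1 w0=0 w2=0 w1=0
t17.Δ1 clk=0 w0=0 w2=0 w1=0
t18.Δ0 clk=0 w0=0 w2=0 w1=0
t18.Δ1 clk=1 w0=0 w2=0 w1=0
t18.Δ2 clk=1 w0=0 w2=0 w1=1
t19.Δ0 clk=1 w0=0 w2=0 w1=1
t19.Δ1 clk=0 w0=0 w2=0 w1=1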